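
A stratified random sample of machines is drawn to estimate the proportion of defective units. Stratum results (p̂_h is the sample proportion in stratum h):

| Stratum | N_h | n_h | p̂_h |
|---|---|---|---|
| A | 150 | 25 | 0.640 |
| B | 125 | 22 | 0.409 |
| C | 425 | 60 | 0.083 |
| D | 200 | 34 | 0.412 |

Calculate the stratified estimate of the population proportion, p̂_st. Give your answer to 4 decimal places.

N = 900; stratum weights W_h = N_h/N.
p̂_st = Σ W_h p̂_h = (150·0.640 + 125·0.409 + 425·0.083 + 200·0.412)/900 = 0.29422

p̂_st ≈ 0.2942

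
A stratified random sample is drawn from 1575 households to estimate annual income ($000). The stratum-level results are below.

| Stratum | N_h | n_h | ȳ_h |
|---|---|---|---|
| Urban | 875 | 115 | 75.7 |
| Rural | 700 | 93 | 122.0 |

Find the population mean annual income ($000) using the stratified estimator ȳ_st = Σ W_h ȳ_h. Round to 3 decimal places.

ȳ_st ≈ 96.278

N = Σ N_h = 1575. Stratum weights W_h = N_h/N.
ȳ_st = (875·75.7 + 700·122.0) / 1575 = 96.27778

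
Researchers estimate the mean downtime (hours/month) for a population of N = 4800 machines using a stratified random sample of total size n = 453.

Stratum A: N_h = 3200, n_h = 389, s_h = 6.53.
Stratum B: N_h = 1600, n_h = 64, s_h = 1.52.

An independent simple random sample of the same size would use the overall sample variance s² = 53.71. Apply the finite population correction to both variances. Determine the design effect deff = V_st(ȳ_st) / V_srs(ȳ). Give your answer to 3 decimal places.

V̂(ȳ_st) = Σ W_h² (1 − n_h/N_h) s_h²/n_h, with W_h = N_h/N and N = 4800:
  stratum A: (3200/4800)²·(1 − 389/3200)·6.53²/389 = 0.0427962
  stratum B: (1600/4800)²·(1 − 64/1600)·1.52²/64 = 0.00385067
V_st = 0.0466469
V_srs = (1 − 453/4800)·53.71/453 = 0.107376
deff = V_st / V_srs = 0.0466469/0.107376 = 0.4344

deff ≈ 0.434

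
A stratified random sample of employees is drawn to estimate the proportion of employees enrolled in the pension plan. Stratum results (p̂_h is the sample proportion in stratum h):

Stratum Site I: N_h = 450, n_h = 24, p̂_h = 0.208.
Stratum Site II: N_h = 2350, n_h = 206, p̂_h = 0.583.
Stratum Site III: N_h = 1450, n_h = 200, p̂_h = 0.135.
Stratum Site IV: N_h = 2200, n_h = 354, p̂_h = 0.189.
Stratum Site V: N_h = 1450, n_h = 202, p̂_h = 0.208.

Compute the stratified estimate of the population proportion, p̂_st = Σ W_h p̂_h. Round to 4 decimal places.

p̂_st ≈ 0.3009

N = 7900; stratum weights W_h = N_h/N.
p̂_st = Σ W_h p̂_h = (450·0.208 + 2350·0.583 + 1450·0.135 + 2200·0.189 + 1450·0.208)/7900 = 0.30086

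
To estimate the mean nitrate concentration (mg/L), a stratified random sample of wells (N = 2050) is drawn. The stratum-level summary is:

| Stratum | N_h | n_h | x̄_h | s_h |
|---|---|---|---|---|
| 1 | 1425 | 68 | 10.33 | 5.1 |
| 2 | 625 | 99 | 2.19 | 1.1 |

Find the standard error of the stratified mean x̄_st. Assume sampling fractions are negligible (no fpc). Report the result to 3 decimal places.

SE(x̄_st) ≈ 0.431

V̂(x̄_st) = Σ W_h² s_h²/n_h, with W_h = N_h/N and N = 2050:
  stratum 1: (1425/2050)²·5.1²/68 = 0.184822
  stratum 2: (625/2050)²·1.1²/99 = 0.00113606
V̂(x̄_st) = 0.185958
SE(x̄_st) = √0.185958 = 0.431228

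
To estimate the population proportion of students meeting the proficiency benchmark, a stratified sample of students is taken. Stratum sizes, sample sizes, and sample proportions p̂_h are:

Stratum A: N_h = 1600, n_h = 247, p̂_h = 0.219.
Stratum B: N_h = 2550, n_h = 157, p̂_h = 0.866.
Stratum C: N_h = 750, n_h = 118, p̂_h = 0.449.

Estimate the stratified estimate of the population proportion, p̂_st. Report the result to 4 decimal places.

p̂_st ≈ 0.5909

N = 4900; stratum weights W_h = N_h/N.
p̂_st = Σ W_h p̂_h = (1600·0.219 + 2550·0.866 + 750·0.449)/4900 = 0.59091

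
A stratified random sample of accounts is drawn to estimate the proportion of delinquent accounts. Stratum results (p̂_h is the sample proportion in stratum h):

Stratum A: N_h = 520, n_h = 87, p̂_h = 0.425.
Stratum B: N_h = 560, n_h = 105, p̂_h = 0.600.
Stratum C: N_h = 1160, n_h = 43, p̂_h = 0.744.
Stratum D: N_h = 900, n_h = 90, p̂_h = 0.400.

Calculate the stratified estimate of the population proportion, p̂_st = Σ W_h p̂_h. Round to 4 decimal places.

p̂_st ≈ 0.5669

N = 3140; stratum weights W_h = N_h/N.
p̂_st = Σ W_h p̂_h = (520·0.425 + 560·0.600 + 1160·0.744 + 900·0.400)/3140 = 0.56689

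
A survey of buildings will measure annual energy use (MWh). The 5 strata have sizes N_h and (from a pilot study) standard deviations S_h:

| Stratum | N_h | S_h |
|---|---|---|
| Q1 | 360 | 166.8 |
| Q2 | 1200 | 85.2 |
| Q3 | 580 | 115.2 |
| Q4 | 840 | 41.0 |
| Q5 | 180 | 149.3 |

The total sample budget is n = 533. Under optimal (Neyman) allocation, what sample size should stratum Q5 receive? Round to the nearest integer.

Neyman allocation: n_h = n · N_h S_h / Σ N_i S_i, with n = 533.
  stratum Q1: N_h·S_h = 360·166.8 = 60048.00
  stratum Q2: N_h·S_h = 1200·85.2 = 102240.00
  stratum Q3: N_h·S_h = 580·115.2 = 66816.00
  stratum Q4: N_h·S_h = 840·41.0 = 34440.00
  stratum Q5: N_h·S_h = 180·149.3 = 26874.00
Σ N_h S_h = 290418.00
n for stratum Q5 = 533·26874.00/290418.00 = 49.321 → 49

49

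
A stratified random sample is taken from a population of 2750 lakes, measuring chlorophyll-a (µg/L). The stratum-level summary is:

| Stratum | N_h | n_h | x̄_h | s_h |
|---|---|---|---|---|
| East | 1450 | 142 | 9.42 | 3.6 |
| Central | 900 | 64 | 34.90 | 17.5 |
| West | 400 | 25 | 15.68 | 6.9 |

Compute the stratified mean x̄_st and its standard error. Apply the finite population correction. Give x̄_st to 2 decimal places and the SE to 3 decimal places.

x̄_st ≈ 18.67, SE ≈ 0.733

x̄_st = Σ W_h x̄_h = (1450·9.42 + 900·34.90 + 400·15.68)/2750 = 18.66945
V̂(x̄_st) = Σ W_h² (1 − n_h/N_h) s_h²/n_h, with W_h = N_h/N and N = 2750:
  stratum East: (1450/2750)²·(1 − 142/1450)·3.6²/142 = 0.022889
  stratum Central: (900/2750)²·(1 − 64/900)·17.5²/64 = 0.47608
  stratum West: (400/2750)²·(1 − 25/400)·6.9²/25 = 0.0377732
V̂(x̄_st) = 0.536742
SE(x̄_st) = √0.536742 = 0.732627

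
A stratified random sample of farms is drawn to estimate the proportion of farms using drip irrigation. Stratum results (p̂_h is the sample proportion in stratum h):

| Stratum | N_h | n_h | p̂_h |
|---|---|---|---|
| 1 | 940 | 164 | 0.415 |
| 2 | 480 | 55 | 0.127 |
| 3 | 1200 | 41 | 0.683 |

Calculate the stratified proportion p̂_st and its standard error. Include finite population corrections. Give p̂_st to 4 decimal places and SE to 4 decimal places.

N = 2620; stratum weights W_h = N_h/N.
p̂_st = Σ W_h p̂_h = (940·0.415 + 480·0.127 + 1200·0.683)/2620 = 0.48498
V̂(p̂_st) = Σ W_h² (1 − n_h/N_h) p̂_h(1−p̂_h)/(n_h−1):
  stratum 1: (940/2620)²·(1 − 164/940)·0.415·0.585/163 = 0.000158272
  stratum 2: (480/2620)²·(1 − 55/480)·0.127·0.873/54 = 6.10171e-05
  stratum 3: (1200/2620)²·(1 − 41/1200)·0.683·0.317/40 = 0.00109669
V̂(p̂_st) = 0.00131597; SE = √V̂ = 0.0362764

p̂_st ≈ 0.4850, SE ≈ 0.0363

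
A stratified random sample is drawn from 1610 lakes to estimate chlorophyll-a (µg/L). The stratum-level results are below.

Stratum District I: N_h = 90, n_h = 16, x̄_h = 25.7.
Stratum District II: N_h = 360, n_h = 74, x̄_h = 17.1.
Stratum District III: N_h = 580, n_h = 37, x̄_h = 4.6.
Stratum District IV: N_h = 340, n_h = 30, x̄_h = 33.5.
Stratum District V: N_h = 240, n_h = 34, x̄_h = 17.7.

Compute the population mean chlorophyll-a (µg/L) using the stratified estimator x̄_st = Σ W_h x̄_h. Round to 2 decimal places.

x̄_st ≈ 16.63

N = Σ N_h = 1610. Stratum weights W_h = N_h/N.
x̄_st = (90·25.7 + 360·17.1 + 580·4.6 + 340·33.5 + 240·17.7) / 1610 = 16.6304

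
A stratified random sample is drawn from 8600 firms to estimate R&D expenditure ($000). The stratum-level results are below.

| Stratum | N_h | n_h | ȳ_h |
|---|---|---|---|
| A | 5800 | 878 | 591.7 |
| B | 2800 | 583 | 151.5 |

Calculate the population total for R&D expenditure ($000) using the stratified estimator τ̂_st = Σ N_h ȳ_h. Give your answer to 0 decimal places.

τ̂_st = Σ N_h ȳ_h = 5800·591.7 + 2800·151.5 = 3856060

τ̂_st ≈ 3856060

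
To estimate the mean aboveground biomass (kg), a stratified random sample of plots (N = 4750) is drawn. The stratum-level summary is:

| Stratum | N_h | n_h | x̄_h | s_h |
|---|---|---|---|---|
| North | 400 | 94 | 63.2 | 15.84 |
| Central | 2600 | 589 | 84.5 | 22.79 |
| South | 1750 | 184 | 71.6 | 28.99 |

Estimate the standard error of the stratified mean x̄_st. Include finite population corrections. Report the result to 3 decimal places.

V̂(x̄_st) = Σ W_h² (1 − n_h/N_h) s_h²/n_h, with W_h = N_h/N and N = 4750:
  stratum North: (400/4750)²·(1 − 94/400)·15.84²/94 = 0.0144803
  stratum Central: (2600/4750)²·(1 − 589/2600)·22.79²/589 = 0.204349
  stratum South: (1750/4750)²·(1 − 184/1750)·28.99²/184 = 0.554781
V̂(x̄_st) = 0.773609
SE(x̄_st) = √0.773609 = 0.879551

SE(x̄_st) ≈ 0.880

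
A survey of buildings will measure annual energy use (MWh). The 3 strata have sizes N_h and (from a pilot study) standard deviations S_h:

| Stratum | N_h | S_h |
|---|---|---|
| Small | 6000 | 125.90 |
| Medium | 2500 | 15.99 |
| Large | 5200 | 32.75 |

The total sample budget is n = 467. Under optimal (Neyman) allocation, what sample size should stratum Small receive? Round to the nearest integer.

365

Neyman allocation: n_h = n · N_h S_h / Σ N_i S_i, with n = 467.
  stratum Small: N_h·S_h = 6000·125.90 = 755400.00
  stratum Medium: N_h·S_h = 2500·15.99 = 39975.00
  stratum Large: N_h·S_h = 5200·32.75 = 170300.00
Σ N_h S_h = 965675.00
n for stratum Small = 467·755400.00/965675.00 = 365.311 → 365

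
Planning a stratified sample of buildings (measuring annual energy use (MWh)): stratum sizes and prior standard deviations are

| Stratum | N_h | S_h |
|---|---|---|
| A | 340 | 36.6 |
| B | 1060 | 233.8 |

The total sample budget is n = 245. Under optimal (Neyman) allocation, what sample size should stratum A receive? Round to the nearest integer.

12

Neyman allocation: n_h = n · N_h S_h / Σ N_i S_i, with n = 245.
  stratum A: N_h·S_h = 340·36.6 = 12444.00
  stratum B: N_h·S_h = 1060·233.8 = 247828.00
Σ N_h S_h = 260272.00
n for stratum A = 245·12444.00/260272.00 = 11.714 → 12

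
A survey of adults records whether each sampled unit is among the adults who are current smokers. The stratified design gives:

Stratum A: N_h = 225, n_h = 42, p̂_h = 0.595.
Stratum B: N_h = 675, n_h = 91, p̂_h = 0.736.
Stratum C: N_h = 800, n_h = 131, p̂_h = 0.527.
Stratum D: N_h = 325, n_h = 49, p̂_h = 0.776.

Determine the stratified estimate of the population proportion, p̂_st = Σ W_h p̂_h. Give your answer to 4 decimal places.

N = 2025; stratum weights W_h = N_h/N.
p̂_st = Σ W_h p̂_h = (225·0.595 + 675·0.736 + 800·0.527 + 325·0.776)/2025 = 0.64419

p̂_st ≈ 0.6442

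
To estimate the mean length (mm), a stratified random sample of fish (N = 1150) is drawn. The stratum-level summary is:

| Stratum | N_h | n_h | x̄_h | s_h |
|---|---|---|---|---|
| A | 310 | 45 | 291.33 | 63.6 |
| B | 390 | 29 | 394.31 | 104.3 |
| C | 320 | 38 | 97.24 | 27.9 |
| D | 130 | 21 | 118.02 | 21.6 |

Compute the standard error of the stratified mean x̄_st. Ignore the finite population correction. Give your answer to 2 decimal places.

V̂(x̄_st) = Σ W_h² s_h²/n_h, with W_h = N_h/N and N = 1150:
  stratum A: (310/1150)²·63.6²/45 = 6.53175
  stratum B: (390/1150)²·104.3²/29 = 43.1424
  stratum C: (320/1150)²·27.9²/38 = 1.58609
  stratum D: (130/1150)²·21.6²/21 = 0.283909
V̂(x̄_st) = 51.5441
SE(x̄_st) = √51.5441 = 7.17942

SE(x̄_st) ≈ 7.18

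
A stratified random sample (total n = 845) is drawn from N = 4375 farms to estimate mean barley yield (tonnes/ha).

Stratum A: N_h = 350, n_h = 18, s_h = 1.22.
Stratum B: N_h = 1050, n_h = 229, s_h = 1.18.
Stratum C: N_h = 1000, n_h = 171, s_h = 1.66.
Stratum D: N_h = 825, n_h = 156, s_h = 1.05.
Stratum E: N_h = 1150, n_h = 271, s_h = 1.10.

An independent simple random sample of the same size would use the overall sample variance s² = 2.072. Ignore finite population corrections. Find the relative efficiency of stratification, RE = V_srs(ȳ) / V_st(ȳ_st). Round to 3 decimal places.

V̂(ȳ_st) = Σ W_h² s_h²/n_h, with W_h = N_h/N and N = 4375:
  stratum A: (350/4375)²·1.22²/18 = 0.000529209
  stratum B: (1050/4375)²·1.18²/229 = 0.000350228
  stratum C: (1000/4375)²·1.66²/171 = 0.000841907
  stratum D: (825/4375)²·1.05²/156 = 0.000251308
  stratum E: (1150/4375)²·1.10²/271 = 0.0003085
V_st = 0.00228115
V_srs = s²/n = 2.072/845 = 0.00245207
Relative efficiency = V_srs / V_st = 0.00245207/0.00228115 = 1.0749

RE ≈ 1.075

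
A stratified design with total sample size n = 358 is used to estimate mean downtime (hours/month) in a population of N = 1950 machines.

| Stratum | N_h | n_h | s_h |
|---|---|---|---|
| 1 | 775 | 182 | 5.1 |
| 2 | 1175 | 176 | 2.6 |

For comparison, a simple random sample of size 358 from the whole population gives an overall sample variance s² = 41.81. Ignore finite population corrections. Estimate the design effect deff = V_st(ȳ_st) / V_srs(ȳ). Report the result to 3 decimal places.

V̂(ȳ_st) = Σ W_h² s_h²/n_h, with W_h = N_h/N and N = 1950:
  stratum 1: (775/1950)²·5.1²/182 = 0.0225737
  stratum 2: (1175/1950)²·2.6²/176 = 0.0139457
V_st = 0.0365194
V_srs = s²/n = 41.81/358 = 0.116788
deff = V_st / V_srs = 0.0365194/0.116788 = 0.3127

deff ≈ 0.313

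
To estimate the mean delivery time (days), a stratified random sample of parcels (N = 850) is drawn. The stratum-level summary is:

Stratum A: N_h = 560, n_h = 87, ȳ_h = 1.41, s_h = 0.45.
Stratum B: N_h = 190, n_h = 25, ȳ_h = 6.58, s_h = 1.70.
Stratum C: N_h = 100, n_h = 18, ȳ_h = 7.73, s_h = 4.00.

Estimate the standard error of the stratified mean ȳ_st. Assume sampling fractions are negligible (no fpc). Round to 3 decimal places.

SE(ȳ_st) ≈ 0.138

V̂(ȳ_st) = Σ W_h² s_h²/n_h, with W_h = N_h/N and N = 850:
  stratum A: (560/850)²·0.45²/87 = 0.00101029
  stratum B: (190/850)²·1.70²/25 = 0.005776
  stratum C: (100/850)²·4.00²/18 = 0.012303
V̂(ȳ_st) = 0.0190892
SE(ȳ_st) = √0.0190892 = 0.138164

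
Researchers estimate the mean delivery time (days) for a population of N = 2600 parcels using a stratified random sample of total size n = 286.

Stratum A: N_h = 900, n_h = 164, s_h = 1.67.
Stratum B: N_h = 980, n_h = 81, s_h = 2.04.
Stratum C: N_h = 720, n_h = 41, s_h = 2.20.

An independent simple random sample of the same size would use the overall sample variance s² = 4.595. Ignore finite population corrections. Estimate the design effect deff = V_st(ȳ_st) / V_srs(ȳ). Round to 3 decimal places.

deff ≈ 1.145

V̂(ȳ_st) = Σ W_h² s_h²/n_h, with W_h = N_h/N and N = 2600:
  stratum A: (900/2600)²·1.67²/164 = 0.00203764
  stratum B: (980/2600)²·2.04²/81 = 0.00729929
  stratum C: (720/2600)²·2.20²/41 = 0.00905273
V_st = 0.0183897
V_srs = s²/n = 4.595/286 = 0.0160664
deff = V_st / V_srs = 0.0183897/0.0160664 = 1.1446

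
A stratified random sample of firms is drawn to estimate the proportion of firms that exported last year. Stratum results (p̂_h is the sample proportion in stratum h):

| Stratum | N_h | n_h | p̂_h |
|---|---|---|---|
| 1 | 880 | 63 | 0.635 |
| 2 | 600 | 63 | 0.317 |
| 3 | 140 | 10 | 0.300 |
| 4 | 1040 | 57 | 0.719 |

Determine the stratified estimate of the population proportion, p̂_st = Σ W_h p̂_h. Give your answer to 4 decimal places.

p̂_st ≈ 0.5785

N = 2660; stratum weights W_h = N_h/N.
p̂_st = Σ W_h p̂_h = (880·0.635 + 600·0.317 + 140·0.300 + 1040·0.719)/2660 = 0.57848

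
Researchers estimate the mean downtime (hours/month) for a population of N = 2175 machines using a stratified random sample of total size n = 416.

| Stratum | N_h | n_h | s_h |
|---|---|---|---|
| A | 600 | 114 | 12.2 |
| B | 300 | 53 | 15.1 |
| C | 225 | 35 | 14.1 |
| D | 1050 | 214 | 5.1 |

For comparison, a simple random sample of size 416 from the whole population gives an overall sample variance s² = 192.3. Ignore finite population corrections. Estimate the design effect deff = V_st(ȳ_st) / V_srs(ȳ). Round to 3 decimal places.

V̂(ȳ_st) = Σ W_h² s_h²/n_h, with W_h = N_h/N and N = 2175:
  stratum A: (600/2175)²·12.2²/114 = 0.0993571
  stratum B: (300/2175)²·15.1²/53 = 0.0818469
  stratum C: (225/2175)²·14.1²/35 = 0.0607878
  stratum D: (1050/2175)²·5.1²/214 = 0.0283261
V_st = 0.270318
V_srs = s²/n = 192.3/416 = 0.46226
deff = V_st / V_srs = 0.270318/0.46226 = 0.5848

deff ≈ 0.585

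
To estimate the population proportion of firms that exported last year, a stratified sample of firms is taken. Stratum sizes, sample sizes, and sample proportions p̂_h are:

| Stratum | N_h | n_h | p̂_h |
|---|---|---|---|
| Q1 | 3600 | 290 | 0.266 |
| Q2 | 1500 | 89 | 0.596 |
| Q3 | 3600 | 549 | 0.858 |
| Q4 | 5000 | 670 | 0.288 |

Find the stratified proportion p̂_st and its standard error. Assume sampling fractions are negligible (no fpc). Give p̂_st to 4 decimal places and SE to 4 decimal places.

N = 13700; stratum weights W_h = N_h/N.
p̂_st = Σ W_h p̂_h = (3600·0.266 + 1500·0.596 + 3600·0.858 + 5000·0.288)/13700 = 0.46572
V̂(p̂_st) = Σ W_h² p̂_h(1−p̂_h)/(n_h−1):
  stratum Q1: (3600/13700)²·0.266·0.734/289 = 4.66491e-05
  stratum Q2: (1500/13700)²·0.596·0.404/88 = 3.28009e-05
  stratum Q3: (3600/13700)²·0.858·0.142/548 = 1.53518e-05
  stratum Q4: (5000/13700)²·0.288·0.712/669 = 4.08268e-05
V̂(p̂_st) = 0.000135629; SE = √V̂ = 0.011646

p̂_st ≈ 0.4657, SE ≈ 0.0116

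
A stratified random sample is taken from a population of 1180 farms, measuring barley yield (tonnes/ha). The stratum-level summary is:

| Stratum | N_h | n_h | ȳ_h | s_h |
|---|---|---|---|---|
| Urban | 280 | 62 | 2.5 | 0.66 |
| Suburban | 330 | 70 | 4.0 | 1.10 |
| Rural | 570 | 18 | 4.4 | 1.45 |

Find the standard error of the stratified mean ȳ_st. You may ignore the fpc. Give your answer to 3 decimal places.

SE(ȳ_st) ≈ 0.170

V̂(ȳ_st) = Σ W_h² s_h²/n_h, with W_h = N_h/N and N = 1180:
  stratum Urban: (280/1180)²·0.66²/62 = 0.000395593
  stratum Suburban: (330/1180)²·1.10²/70 = 0.00135192
  stratum Rural: (570/1180)²·1.45²/18 = 0.0272552
V̂(ȳ_st) = 0.0290027
SE(ȳ_st) = √0.0290027 = 0.170302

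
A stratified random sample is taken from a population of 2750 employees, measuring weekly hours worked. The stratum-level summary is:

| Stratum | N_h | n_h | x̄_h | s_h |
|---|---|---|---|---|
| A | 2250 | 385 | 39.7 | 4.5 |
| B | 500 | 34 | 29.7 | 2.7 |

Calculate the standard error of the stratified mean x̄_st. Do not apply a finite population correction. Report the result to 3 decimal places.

V̂(x̄_st) = Σ W_h² s_h²/n_h, with W_h = N_h/N and N = 2750:
  stratum A: (2250/2750)²·4.5²/385 = 0.0352098
  stratum B: (500/2750)²·2.7²/34 = 0.00708799
V̂(x̄_st) = 0.0422978
SE(x̄_st) = √0.0422978 = 0.205664

SE(x̄_st) ≈ 0.206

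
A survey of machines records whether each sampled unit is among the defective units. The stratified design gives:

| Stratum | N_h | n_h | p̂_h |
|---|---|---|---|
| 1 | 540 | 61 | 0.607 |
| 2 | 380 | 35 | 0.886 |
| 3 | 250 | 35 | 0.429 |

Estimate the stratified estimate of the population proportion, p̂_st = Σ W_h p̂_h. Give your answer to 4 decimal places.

p̂_st ≈ 0.6596

N = 1170; stratum weights W_h = N_h/N.
p̂_st = Σ W_h p̂_h = (540·0.607 + 380·0.886 + 250·0.429)/1170 = 0.65958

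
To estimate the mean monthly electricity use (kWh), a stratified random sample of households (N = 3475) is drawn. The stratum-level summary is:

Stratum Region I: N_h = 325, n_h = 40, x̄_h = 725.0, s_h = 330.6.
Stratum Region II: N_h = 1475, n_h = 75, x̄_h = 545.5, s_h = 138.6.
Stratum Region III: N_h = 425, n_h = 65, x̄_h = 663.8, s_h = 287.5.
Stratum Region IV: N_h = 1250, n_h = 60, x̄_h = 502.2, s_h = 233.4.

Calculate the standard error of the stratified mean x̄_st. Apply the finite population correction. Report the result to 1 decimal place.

SE(x̄_st) ≈ 13.9

V̂(x̄_st) = Σ W_h² (1 − n_h/N_h) s_h²/n_h, with W_h = N_h/N and N = 3475:
  stratum Region I: (325/3475)²·(1 − 40/325)·330.6²/40 = 20.9587
  stratum Region II: (1475/3475)²·(1 − 75/1475)·138.6²/75 = 43.8002
  stratum Region III: (425/3475)²·(1 − 65/425)·287.5²/65 = 16.1118
  stratum Region IV: (1250/3475)²·(1 − 60/1250)·233.4²/60 = 111.84
V̂(x̄_st) = 192.711
SE(x̄_st) = √192.711 = 13.882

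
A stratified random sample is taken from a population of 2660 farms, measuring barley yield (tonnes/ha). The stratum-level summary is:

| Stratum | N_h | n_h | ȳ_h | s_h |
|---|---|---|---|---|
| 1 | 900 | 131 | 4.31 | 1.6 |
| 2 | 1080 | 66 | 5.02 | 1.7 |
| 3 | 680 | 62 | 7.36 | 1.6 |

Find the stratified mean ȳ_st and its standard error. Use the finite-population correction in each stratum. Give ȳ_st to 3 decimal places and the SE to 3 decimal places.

ȳ_st = Σ W_h ȳ_h = (900·4.31 + 1080·5.02 + 680·7.36)/2660 = 5.37797
V̂(ȳ_st) = Σ W_h² (1 − n_h/N_h) s_h²/n_h, with W_h = N_h/N and N = 2660:
  stratum 1: (900/2660)²·(1 − 131/900)·1.6²/131 = 0.0019115
  stratum 2: (1080/2660)²·(1 − 66/1080)·1.7²/66 = 0.00677723
  stratum 3: (680/2660)²·(1 − 62/680)·1.6²/62 = 0.00245235
V̂(ȳ_st) = 0.0111411
SE(ȳ_st) = √0.0111411 = 0.105551

ȳ_st ≈ 5.378, SE ≈ 0.106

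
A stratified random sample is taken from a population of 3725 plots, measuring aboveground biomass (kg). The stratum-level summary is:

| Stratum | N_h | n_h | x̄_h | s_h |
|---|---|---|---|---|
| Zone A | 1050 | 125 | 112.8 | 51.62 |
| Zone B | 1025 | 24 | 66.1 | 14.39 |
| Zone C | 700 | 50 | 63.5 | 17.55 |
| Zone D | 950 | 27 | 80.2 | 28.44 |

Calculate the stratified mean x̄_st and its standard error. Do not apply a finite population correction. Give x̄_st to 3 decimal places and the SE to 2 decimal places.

x̄_st = Σ W_h x̄_h = (1050·112.8 + 1025·66.1 + 700·63.5 + 950·80.2)/3725 = 82.37114
V̂(x̄_st) = Σ W_h² s_h²/n_h, with W_h = N_h/N and N = 3725:
  stratum Zone A: (1050/3725)²·51.62²/125 = 1.69376
  stratum Zone B: (1025/3725)²·14.39²/24 = 0.653289
  stratum Zone C: (700/3725)²·17.55²/50 = 0.217534
  stratum Zone D: (950/3725)²·28.44²/27 = 1.94845
V̂(x̄_st) = 4.51304
SE(x̄_st) = √4.51304 = 2.12439

x̄_st ≈ 82.371, SE ≈ 2.12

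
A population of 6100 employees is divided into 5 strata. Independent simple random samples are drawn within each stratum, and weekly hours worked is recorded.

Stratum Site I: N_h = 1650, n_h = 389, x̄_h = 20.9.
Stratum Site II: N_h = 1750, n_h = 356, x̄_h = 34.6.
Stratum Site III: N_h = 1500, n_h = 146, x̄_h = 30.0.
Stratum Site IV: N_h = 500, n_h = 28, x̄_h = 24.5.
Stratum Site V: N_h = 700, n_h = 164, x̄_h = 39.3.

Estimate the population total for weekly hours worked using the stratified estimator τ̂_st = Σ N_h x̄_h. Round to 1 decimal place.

τ̂_st ≈ 179795.0

τ̂_st = Σ N_h x̄_h = 1650·20.9 + 1750·34.6 + 1500·30.0 + 500·24.5 + 700·39.3 = 179795.0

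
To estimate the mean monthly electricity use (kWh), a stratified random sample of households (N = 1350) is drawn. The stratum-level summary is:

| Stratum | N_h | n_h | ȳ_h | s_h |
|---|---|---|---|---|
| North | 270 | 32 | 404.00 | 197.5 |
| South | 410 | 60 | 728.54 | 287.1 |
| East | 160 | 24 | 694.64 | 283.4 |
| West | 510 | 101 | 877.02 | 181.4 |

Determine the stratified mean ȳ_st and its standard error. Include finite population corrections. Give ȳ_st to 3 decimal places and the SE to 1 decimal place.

ȳ_st = Σ W_h ȳ_h = (270·404.00 + 410·728.54 + 160·694.64 + 510·877.02)/1350 = 715.70667
V̂(ȳ_st) = Σ W_h² (1 − n_h/N_h) s_h²/n_h, with W_h = N_h/N and N = 1350:
  stratum North: (270/1350)²·(1 − 32/270)·197.5²/32 = 42.9791
  stratum South: (410/1350)²·(1 − 60/410)·287.1²/60 = 108.168
  stratum East: (160/1350)²·(1 − 24/160)·283.4²/24 = 39.9558
  stratum West: (510/1350)²·(1 − 101/510)·181.4²/101 = 37.2889
V̂(ȳ_st) = 228.392
SE(ȳ_st) = √228.392 = 15.1126

ȳ_st ≈ 715.707, SE ≈ 15.1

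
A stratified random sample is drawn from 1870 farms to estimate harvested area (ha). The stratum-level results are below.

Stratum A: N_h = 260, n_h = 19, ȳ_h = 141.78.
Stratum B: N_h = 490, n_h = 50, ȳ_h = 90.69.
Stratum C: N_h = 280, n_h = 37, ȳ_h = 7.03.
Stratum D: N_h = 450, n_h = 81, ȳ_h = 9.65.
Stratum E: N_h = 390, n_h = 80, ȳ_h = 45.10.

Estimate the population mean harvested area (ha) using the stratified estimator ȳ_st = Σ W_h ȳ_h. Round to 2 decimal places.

N = Σ N_h = 1870. Stratum weights W_h = N_h/N.
ȳ_st = (260·141.78 + 490·90.69 + 280·7.03 + 450·9.65 + 390·45.10) / 1870 = 56.2571

ȳ_st ≈ 56.26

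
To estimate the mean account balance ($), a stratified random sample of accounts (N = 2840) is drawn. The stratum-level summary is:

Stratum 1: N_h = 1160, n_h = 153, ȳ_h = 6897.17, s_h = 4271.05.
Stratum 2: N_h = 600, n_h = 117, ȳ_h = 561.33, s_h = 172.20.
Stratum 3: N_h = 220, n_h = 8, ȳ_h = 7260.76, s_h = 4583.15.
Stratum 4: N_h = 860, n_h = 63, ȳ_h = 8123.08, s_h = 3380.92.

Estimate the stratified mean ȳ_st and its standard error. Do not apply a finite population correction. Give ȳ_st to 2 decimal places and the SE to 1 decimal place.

ȳ_st ≈ 5958.00, SE ≈ 228.7

ȳ_st = Σ W_h ȳ_h = (1160·6897.17 + 600·561.33 + 220·7260.76 + 860·8123.08)/2840 = 5958.00394
V̂(ȳ_st) = Σ W_h² s_h²/n_h, with W_h = N_h/N and N = 2840:
  stratum 1: (1160/2840)²·4271.05²/153 = 19891
  stratum 2: (600/2840)²·172.20²/117 = 11.3122
  stratum 3: (220/2840)²·4583.15²/8 = 15756
  stratum 4: (860/2840)²·3380.92²/63 = 16637.6
V̂(ȳ_st) = 52295.9
SE(ȳ_st) = √52295.9 = 228.683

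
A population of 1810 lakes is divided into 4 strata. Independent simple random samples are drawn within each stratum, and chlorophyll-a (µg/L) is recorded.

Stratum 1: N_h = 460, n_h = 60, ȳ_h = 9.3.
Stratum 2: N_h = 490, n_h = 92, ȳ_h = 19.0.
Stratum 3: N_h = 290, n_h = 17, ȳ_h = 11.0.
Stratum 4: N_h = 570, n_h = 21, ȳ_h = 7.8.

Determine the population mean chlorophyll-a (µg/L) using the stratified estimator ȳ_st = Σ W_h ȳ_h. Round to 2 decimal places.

ȳ_st ≈ 11.73

N = Σ N_h = 1810. Stratum weights W_h = N_h/N.
ȳ_st = (460·9.3 + 490·19.0 + 290·11.0 + 570·7.8) / 1810 = 11.7260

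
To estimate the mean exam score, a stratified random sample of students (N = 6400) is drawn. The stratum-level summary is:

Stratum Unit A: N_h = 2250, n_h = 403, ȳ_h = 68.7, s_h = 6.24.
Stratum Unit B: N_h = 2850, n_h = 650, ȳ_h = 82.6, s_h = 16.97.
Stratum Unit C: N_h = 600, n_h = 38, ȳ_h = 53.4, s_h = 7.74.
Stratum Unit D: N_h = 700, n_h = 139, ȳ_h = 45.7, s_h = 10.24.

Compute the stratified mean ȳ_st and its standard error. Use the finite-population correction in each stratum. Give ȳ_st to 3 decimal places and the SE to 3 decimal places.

ȳ_st = Σ W_h ȳ_h = (2250·68.7 + 2850·82.6 + 600·53.4 + 700·45.7)/6400 = 70.93984
V̂(ȳ_st) = Σ W_h² (1 − n_h/N_h) s_h²/n_h, with W_h = N_h/N and N = 6400:
  stratum Unit A: (2250/6400)²·(1 − 403/2250)·6.24²/403 = 0.00980288
  stratum Unit B: (2850/6400)²·(1 − 650/2850)·16.97²/650 = 0.06782
  stratum Unit C: (600/6400)²·(1 − 38/600)·7.74²/38 = 0.0129785
  stratum Unit D: (700/6400)²·(1 − 139/700)·10.24²/139 = 0.00723246
V̂(ȳ_st) = 0.0978339
SE(ȳ_st) = √0.0978339 = 0.312784

ȳ_st ≈ 70.940, SE ≈ 0.313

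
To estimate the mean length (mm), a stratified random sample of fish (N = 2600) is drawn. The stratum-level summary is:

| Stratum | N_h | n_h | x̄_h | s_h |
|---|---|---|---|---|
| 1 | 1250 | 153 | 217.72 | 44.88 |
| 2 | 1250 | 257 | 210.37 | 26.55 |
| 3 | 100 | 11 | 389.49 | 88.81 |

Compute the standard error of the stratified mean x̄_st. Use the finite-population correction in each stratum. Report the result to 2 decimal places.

SE(x̄_st) ≈ 2.03

V̂(x̄_st) = Σ W_h² (1 − n_h/N_h) s_h²/n_h, with W_h = N_h/N and N = 2600:
  stratum 1: (1250/2600)²·(1 − 153/1250)·44.88²/153 = 2.67045
  stratum 2: (1250/2600)²·(1 − 257/1250)·26.55²/257 = 0.503626
  stratum 3: (100/2600)²·(1 − 11/100)·88.81²/11 = 0.944005
V̂(x̄_st) = 4.11808
SE(x̄_st) = √4.11808 = 2.02931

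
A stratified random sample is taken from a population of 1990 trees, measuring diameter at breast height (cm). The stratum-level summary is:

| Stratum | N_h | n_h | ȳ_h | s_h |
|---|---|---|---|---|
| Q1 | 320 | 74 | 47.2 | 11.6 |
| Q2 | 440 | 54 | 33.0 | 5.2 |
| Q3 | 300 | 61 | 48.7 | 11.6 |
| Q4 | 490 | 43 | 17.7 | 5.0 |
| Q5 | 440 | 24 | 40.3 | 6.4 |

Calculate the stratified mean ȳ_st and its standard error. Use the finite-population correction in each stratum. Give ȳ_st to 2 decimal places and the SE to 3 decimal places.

ȳ_st ≈ 35.50, SE ≈ 0.457

ȳ_st = Σ W_h ȳ_h = (320·47.2 + 440·33.0 + 300·48.7 + 490·17.7 + 440·40.3)/1990 = 35.49698
V̂(ȳ_st) = Σ W_h² (1 − n_h/N_h) s_h²/n_h, with W_h = N_h/N and N = 1990:
  stratum Q1: (320/1990)²·(1 − 74/320)·11.6²/74 = 0.0361462
  stratum Q2: (440/1990)²·(1 − 54/440)·5.2²/54 = 0.0214757
  stratum Q3: (300/1990)²·(1 − 61/300)·11.6²/61 = 0.0399392
  stratum Q4: (490/1990)²·(1 − 43/490)·5.0²/43 = 0.0321565
  stratum Q5: (440/1990)²·(1 − 24/440)·6.4²/24 = 0.0788839
V̂(ȳ_st) = 0.208602
SE(ȳ_st) = √0.208602 = 0.456729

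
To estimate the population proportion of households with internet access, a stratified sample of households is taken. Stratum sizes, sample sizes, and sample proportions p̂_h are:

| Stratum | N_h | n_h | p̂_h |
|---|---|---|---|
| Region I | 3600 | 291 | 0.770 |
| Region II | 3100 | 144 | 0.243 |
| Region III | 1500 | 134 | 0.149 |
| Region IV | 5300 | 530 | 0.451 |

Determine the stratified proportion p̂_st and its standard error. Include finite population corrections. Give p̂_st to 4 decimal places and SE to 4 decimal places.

p̂_st ≈ 0.4547, SE ≈ 0.0134

N = 13500; stratum weights W_h = N_h/N.
p̂_st = Σ W_h p̂_h = (3600·0.770 + 3100·0.243 + 1500·0.149 + 5300·0.451)/13500 = 0.45475
V̂(p̂_st) = Σ W_h² (1 − n_h/N_h) p̂_h(1−p̂_h)/(n_h−1):
  stratum Region I: (3600/13500)²·(1 − 291/3600)·0.770·0.230/290 = 3.99165e-05
  stratum Region II: (3100/13500)²·(1 − 144/3100)·0.243·0.757/143 = 6.46792e-05
  stratum Region III: (1500/13500)²·(1 − 134/1500)·0.149·0.851/133 = 1.07186e-05
  stratum Region IV: (5300/13500)²·(1 − 530/5300)·0.451·0.549/529 = 6.49262e-05
V̂(p̂_st) = 0.00018024; SE = √V̂ = 0.0134254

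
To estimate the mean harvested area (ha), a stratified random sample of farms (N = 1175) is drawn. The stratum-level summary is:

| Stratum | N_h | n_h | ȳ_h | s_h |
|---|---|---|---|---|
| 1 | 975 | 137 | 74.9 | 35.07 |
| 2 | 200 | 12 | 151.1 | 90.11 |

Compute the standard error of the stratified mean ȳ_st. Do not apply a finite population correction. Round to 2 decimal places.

SE(ȳ_st) ≈ 5.08

V̂(ȳ_st) = Σ W_h² s_h²/n_h, with W_h = N_h/N and N = 1175:
  stratum 1: (975/1175)²·35.07²/137 = 6.18137
  stratum 2: (200/1175)²·90.11²/12 = 19.6042
V̂(ȳ_st) = 25.7856
SE(ȳ_st) = √25.7856 = 5.07795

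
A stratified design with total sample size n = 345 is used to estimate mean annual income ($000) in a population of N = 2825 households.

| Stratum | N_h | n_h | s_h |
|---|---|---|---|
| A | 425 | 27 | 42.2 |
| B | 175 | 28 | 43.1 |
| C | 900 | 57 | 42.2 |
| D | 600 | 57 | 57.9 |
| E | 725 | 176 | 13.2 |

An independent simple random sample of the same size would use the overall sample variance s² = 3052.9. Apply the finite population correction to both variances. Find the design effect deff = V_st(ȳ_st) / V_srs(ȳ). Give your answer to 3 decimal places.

V̂(ȳ_st) = Σ W_h² (1 − n_h/N_h) s_h²/n_h, with W_h = N_h/N and N = 2825:
  stratum A: (425/2825)²·(1 − 27/425)·42.2²/27 = 1.39796
  stratum B: (175/2825)²·(1 − 28/175)·43.1²/28 = 0.213853
  stratum C: (900/2825)²·(1 − 57/900)·42.2²/57 = 2.97018
  stratum D: (600/2825)²·(1 − 57/600)·57.9²/57 = 2.40102
  stratum E: (725/2825)²·(1 − 176/725)·13.2²/176 = 0.0493752
V_st = 7.0324
V_srs = (1 − 345/2825)·3052.9/345 = 7.76831
deff = V_st / V_srs = 7.0324/7.76831 = 0.9053

deff ≈ 0.905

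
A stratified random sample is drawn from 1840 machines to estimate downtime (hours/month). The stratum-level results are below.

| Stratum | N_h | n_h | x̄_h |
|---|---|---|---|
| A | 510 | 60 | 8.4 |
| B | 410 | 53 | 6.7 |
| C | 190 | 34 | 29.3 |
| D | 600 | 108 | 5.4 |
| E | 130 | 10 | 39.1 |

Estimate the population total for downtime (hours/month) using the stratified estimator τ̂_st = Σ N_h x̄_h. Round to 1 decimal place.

τ̂_st ≈ 20921.0

τ̂_st = Σ N_h x̄_h = 510·8.4 + 410·6.7 + 190·29.3 + 600·5.4 + 130·39.1 = 20921.0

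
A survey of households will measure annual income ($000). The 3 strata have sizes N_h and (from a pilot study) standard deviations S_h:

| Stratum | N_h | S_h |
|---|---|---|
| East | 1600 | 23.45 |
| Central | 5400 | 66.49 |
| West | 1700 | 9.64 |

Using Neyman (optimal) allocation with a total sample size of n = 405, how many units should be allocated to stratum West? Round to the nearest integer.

16

Neyman allocation: n_h = n · N_h S_h / Σ N_i S_i, with n = 405.
  stratum East: N_h·S_h = 1600·23.45 = 37520.00
  stratum Central: N_h·S_h = 5400·66.49 = 359046.00
  stratum West: N_h·S_h = 1700·9.64 = 16388.00
Σ N_h S_h = 412954.00
n for stratum West = 405·16388.00/412954.00 = 16.072 → 16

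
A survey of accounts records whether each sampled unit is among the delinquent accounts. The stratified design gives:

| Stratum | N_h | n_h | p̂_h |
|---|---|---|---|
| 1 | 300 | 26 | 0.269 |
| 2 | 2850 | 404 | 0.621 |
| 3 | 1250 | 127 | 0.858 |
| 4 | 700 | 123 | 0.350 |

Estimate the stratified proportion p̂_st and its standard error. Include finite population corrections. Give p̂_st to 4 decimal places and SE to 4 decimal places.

N = 5100; stratum weights W_h = N_h/N.
p̂_st = Σ W_h p̂_h = (300·0.269 + 2850·0.621 + 1250·0.858 + 700·0.350)/5100 = 0.62119
V̂(p̂_st) = Σ W_h² (1 − n_h/N_h) p̂_h(1−p̂_h)/(n_h−1):
  stratum 1: (300/5100)²·(1 − 26/300)·0.269·0.731/25 = 2.48577e-05
  stratum 2: (2850/5100)²·(1 − 404/2850)·0.621·0.379/403 = 0.000156526
  stratum 3: (1250/5100)²·(1 − 127/1250)·0.858·0.142/126 = 5.21861e-05
  stratum 4: (700/5100)²·(1 − 123/700)·0.350·0.650/122 = 2.89571e-05
V̂(p̂_st) = 0.000262527; SE = √V̂ = 0.0162027

p̂_st ≈ 0.6212, SE ≈ 0.0162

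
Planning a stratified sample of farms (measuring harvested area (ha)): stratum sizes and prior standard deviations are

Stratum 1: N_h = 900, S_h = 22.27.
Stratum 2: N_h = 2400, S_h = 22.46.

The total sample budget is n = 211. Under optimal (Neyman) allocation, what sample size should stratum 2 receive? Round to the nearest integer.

Neyman allocation: n_h = n · N_h S_h / Σ N_i S_i, with n = 211.
  stratum 1: N_h·S_h = 900·22.27 = 20043.00
  stratum 2: N_h·S_h = 2400·22.46 = 53904.00
Σ N_h S_h = 73947.00
n for stratum 2 = 211·53904.00/73947.00 = 153.809 → 154

154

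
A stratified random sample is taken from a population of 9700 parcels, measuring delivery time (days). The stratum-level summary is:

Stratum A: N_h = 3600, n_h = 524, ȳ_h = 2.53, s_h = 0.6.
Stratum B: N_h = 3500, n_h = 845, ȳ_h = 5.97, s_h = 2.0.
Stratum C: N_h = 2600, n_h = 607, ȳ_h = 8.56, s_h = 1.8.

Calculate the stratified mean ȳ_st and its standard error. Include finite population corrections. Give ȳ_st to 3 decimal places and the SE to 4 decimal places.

ȳ_st ≈ 5.388, SE ≈ 0.0290

ȳ_st = Σ W_h ȳ_h = (3600·2.53 + 3500·5.97 + 2600·8.56)/9700 = 5.38753
V̂(ȳ_st) = Σ W_h² (1 − n_h/N_h) s_h²/n_h, with W_h = N_h/N and N = 9700:
  stratum A: (3600/9700)²·(1 − 524/3600)·0.6²/524 = 8.08568e-05
  stratum B: (3500/9700)²·(1 − 845/3500)·2.0²/845 = 0.000467512
  stratum C: (2600/9700)²·(1 − 607/2600)·1.8²/607 = 0.000293964
V̂(ȳ_st) = 0.000842332
SE(ȳ_st) = √0.000842332 = 0.029023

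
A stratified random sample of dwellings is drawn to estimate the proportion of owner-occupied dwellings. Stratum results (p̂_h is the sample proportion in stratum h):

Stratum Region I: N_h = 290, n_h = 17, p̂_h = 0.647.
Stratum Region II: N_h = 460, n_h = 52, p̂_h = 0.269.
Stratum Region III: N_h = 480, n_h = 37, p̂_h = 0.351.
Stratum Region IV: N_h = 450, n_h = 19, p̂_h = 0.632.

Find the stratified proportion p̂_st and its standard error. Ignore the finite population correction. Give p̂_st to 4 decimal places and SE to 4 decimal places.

N = 1680; stratum weights W_h = N_h/N.
p̂_st = Σ W_h p̂_h = (290·0.647 + 460·0.269 + 480·0.351 + 450·0.632)/1680 = 0.45491
V̂(p̂_st) = Σ W_h² p̂_h(1−p̂_h)/(n_h−1):
  stratum Region I: (290/1680)²·0.647·0.353/16 = 0.00042534
  stratum Region II: (460/1680)²·0.269·0.731/51 = 0.000289066
  stratum Region III: (480/1680)²·0.351·0.649/36 = 0.000516551
  stratum Region IV: (450/1680)²·0.632·0.368/18 = 0.000927041
V̂(p̂_st) = 0.002158; SE = √V̂ = 0.0464543

p̂_st ≈ 0.4549, SE ≈ 0.0465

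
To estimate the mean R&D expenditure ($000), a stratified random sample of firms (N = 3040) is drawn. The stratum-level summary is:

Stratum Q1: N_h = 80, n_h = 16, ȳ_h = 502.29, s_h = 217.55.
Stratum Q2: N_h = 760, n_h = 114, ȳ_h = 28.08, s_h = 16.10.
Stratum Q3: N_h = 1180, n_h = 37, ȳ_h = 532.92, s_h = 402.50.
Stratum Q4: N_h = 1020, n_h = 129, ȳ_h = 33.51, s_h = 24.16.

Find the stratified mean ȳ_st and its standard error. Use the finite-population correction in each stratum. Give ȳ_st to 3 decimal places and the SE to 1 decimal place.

ȳ_st ≈ 238.339, SE ≈ 25.3

ȳ_st = Σ W_h ȳ_h = (80·502.29 + 760·28.08 + 1180·532.92 + 1020·33.51)/3040 = 238.33875
V̂(ȳ_st) = Σ W_h² (1 − n_h/N_h) s_h²/n_h, with W_h = N_h/N and N = 3040:
  stratum Q1: (80/3040)²·(1 − 16/80)·217.55²/16 = 1.63878
  stratum Q2: (760/3040)²·(1 − 114/760)·16.10²/114 = 0.120794
  stratum Q3: (1180/3040)²·(1 − 37/1180)·402.50²/37 = 639.015
  stratum Q4: (1020/3040)²·(1 − 129/1020)·24.16²/129 = 0.444974
V̂(ȳ_st) = 641.22
SE(ȳ_st) = √641.22 = 25.3223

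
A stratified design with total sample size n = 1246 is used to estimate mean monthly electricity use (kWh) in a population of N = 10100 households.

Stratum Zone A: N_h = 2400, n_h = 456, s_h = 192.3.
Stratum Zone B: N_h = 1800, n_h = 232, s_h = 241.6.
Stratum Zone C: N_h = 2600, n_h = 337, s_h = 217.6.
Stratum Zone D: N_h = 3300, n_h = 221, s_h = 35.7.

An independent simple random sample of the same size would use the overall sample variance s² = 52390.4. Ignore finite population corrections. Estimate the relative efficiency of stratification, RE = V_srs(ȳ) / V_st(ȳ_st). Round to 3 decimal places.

V̂(ȳ_st) = Σ W_h² s_h²/n_h, with W_h = N_h/N and N = 10100:
  stratum Zone A: (2400/10100)²·192.3²/456 = 4.57903
  stratum Zone B: (1800/10100)²·241.6²/232 = 7.99113
  stratum Zone C: (2600/10100)²·217.6²/337 = 9.3109
  stratum Zone D: (3300/10100)²·35.7²/221 = 0.615643
V_st = 22.4967
V_srs = s²/n = 52390.4/1246 = 42.0469
Relative efficiency = V_srs / V_st = 42.0469/22.4967 = 1.8690

RE ≈ 1.869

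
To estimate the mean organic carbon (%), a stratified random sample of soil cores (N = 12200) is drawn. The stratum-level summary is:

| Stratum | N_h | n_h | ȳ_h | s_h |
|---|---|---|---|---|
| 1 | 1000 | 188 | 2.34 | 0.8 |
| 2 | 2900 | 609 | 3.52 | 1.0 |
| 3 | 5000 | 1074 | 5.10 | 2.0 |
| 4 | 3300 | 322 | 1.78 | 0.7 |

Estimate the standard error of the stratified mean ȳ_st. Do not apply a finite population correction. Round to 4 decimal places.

SE(ȳ_st) ≈ 0.0292

V̂(ȳ_st) = Σ W_h² s_h²/n_h, with W_h = N_h/N and N = 12200:
  stratum 1: (1000/12200)²·0.8²/188 = 2.28719e-05
  stratum 2: (2900/12200)²·1.0²/609 = 9.2781e-05
  stratum 3: (5000/12200)²·2.0²/1074 = 0.00062557
  stratum 4: (3300/12200)²·0.7²/322 = 0.000111339
V̂(ȳ_st) = 0.000852562
SE(ȳ_st) = √0.000852562 = 0.0291987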